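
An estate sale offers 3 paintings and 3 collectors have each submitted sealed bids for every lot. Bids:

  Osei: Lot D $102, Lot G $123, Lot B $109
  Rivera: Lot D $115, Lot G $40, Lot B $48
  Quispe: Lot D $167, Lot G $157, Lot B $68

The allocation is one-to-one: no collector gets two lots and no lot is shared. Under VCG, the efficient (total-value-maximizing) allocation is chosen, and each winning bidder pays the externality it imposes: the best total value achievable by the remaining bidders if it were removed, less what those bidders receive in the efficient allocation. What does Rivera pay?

Rivera pays $24.

Efficient allocation: Osei→Lot B ($109), Rivera→Lot D ($115), Quispe→Lot G ($157); total welfare W = $381.
Rivera receives Lot D at value $115, so the others get W − 115 = $266.
Without Rivera: best allocation of the remaining 2 bidders over all 3 lots is Osei→Lot G ($123), Quispe→Lot D ($167), total $290.
VCG payment = (others' best without Rivera) − (others' welfare with Rivera) = 290 − 266 = $24.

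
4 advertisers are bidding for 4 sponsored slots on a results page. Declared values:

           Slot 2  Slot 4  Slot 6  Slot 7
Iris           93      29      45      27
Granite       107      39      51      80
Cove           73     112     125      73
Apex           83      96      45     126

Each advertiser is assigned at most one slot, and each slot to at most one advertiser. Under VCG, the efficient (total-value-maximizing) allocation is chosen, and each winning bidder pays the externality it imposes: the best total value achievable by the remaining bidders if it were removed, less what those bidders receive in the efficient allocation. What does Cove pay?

Cove pays $9.

Efficient allocation: Iris→Slot 2 ($93), Granite→Slot 7 ($80), Cove→Slot 6 ($125), Apex→Slot 4 ($96); total welfare W = $394.
Cove receives Slot 6 at value $125, so the others get W − 125 = $269.
Without Cove: best allocation of the remaining 3 bidders over all 4 slots is Iris→Slot 6 ($45), Granite→Slot 2 ($107), Apex→Slot 7 ($126), total $278.
VCG payment = (others' best without Cove) − (others' welfare with Cove) = 278 − 269 = $9.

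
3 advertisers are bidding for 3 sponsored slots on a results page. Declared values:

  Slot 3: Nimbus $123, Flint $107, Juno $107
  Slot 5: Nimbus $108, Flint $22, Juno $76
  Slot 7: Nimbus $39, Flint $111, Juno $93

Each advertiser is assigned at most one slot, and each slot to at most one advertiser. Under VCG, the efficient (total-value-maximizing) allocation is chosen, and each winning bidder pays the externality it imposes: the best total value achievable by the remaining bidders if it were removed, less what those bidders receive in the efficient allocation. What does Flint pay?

Efficient allocation: Nimbus→Slot 5 ($108), Flint→Slot 7 ($111), Juno→Slot 3 ($107); total welfare W = $326.
Flint receives Slot 7 at value $111, so the others get W − 111 = $215.
Without Flint: best allocation of the remaining 2 bidders over all 3 slots is Nimbus→Slot 3 ($123), Juno→Slot 7 ($93), total $216.
VCG payment = (others' best without Flint) − (others' welfare with Flint) = 216 − 215 = $1.

Flint pays $1.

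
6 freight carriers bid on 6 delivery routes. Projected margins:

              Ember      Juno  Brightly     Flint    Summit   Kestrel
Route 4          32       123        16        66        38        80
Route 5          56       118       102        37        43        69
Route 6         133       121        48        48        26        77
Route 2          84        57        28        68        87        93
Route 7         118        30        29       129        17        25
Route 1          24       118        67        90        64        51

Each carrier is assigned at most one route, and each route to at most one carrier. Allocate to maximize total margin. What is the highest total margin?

Optimal: Ember→Route 6 ($133k), Juno→Route 1 ($118k), Brightly→Route 5 ($102k), Flint→Route 7 ($129k), Summit→Route 2 ($87k), Kestrel→Route 4 ($80k) — total 133+118+102+129+87+80 = $649k.
Row-greedy (each carrier in turn takes its best remaining route) gives $625k, worse by 24.
Checked against all permutations: $649k is optimal.

Max total: $649k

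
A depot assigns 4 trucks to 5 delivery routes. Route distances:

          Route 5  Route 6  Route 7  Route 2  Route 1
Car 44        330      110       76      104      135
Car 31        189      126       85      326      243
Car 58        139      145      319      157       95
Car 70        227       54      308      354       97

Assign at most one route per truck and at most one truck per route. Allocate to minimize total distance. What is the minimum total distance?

Minimum total: 338 km

Treat this as an assignment problem: match each truck to one route.
Optimal: Car 44→Route 2 (104 km), Car 31→Route 7 (85 km), Car 58→Route 1 (95 km), Car 70→Route 6 (54 km) — total 104+85+95+54 = 338 km.
Min-entry greedy (repeatedly take the single cheapest remaining cell) gives 414 km, worse by 76.
Next-best assignment: Car 44→Route 2, Car 31→Route 7, Car 58→Route 5, Car 70→Route 6 = 382 km.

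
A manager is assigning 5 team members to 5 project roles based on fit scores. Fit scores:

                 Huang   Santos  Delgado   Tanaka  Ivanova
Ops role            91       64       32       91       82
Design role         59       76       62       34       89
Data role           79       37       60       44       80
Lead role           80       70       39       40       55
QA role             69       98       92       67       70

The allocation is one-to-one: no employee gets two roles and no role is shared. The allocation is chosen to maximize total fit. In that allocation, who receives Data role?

Treat this as an assignment problem: match each employee to one role.
Optimal: Huang→Data role (79 pts), Santos→Lead role (70 pts), Delgado→QA role (92 pts), Tanaka→Ops role (91 pts), Ivanova→Design role (89 pts) — total 79+70+92+91+89 = 421 pts.
Max-entry greedy (repeatedly take the single best remaining cell) gives 378 pts, worse by 43.
Huang's own top role is Ops role (91 pts), but forcing Huang→Ops role and reassigning the rest optimally gives only 386 pts — worse by 35.

Huang receives Data role.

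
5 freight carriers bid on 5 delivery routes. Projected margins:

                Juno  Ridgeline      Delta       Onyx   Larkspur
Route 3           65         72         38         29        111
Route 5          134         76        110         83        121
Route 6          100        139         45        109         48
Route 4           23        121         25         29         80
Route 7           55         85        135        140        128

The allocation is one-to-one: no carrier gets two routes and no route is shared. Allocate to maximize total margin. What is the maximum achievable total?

Optimal: Juno→Route 5 ($134k), Ridgeline→Route 4 ($121k), Delta→Route 7 ($135k), Onyx→Route 6 ($109k), Larkspur→Route 3 ($111k) — total 134+121+135+109+111 = $610k.
Column-greedy (each route in turn goes to its best remaining carrier) gives $548k, worse by 62.
No other one-to-one assignment exceeds $610k.

Max total: $610k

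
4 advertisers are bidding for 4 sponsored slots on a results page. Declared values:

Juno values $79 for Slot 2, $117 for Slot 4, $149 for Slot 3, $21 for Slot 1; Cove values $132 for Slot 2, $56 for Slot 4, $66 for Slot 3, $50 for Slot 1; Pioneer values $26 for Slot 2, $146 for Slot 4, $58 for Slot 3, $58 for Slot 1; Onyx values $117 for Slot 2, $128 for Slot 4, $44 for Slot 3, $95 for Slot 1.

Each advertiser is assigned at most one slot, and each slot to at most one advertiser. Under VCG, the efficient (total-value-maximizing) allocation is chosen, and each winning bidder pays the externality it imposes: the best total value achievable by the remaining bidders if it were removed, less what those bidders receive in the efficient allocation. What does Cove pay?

Efficient allocation: Juno→Slot 3 ($149), Cove→Slot 2 ($132), Pioneer→Slot 4 ($146), Onyx→Slot 1 ($95); total welfare W = $522.
Cove receives Slot 2 at value $132, so the others get W − 132 = $390.
Without Cove: best allocation of the remaining 3 bidders over all 4 slots is Juno→Slot 3 ($149), Pioneer→Slot 4 ($146), Onyx→Slot 2 ($117), total $412.
VCG payment = (others' best without Cove) − (others' welfare with Cove) = 412 − 390 = $22.

Cove pays $22.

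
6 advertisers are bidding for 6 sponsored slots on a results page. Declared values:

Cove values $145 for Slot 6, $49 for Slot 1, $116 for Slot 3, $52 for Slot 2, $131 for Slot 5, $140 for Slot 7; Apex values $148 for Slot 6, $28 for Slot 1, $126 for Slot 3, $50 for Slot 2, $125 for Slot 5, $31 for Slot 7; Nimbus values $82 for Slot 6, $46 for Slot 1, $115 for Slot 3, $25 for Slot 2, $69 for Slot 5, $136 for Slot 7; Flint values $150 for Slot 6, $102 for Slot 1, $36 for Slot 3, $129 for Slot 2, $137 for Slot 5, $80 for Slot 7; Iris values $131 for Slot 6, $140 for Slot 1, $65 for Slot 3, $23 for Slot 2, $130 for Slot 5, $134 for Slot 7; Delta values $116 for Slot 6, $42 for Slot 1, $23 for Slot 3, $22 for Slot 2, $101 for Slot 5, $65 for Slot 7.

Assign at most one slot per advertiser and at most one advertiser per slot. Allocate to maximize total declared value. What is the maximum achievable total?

Maximum total: $778

Optimal: Cove→Slot 5 ($131), Apex→Slot 3 ($126), Nimbus→Slot 7 ($136), Flint→Slot 2 ($129), Iris→Slot 1 ($140), Delta→Slot 6 ($116) — total 131+126+136+129+140+116 = $778.
Row-greedy (each advertiser in turn takes its best remaining slot) gives $706, worse by 72.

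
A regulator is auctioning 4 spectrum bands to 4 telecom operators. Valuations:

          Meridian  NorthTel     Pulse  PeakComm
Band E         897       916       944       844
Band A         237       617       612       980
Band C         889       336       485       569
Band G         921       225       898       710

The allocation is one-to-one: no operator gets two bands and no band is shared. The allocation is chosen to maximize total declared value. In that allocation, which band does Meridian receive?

Meridian receives Band C.

Optimal: Meridian→Band C ($889M), NorthTel→Band E ($916M), Pulse→Band G ($898M), PeakComm→Band A ($980M) — total 889+916+898+980 = $3683M.
Max-entry greedy (repeatedly take the single best remaining cell) gives $3181M, worse by 502.
Next-best assignment: Meridian→Band G, NorthTel→Band E, Pulse→Band C, PeakComm→Band A = $3302M.
Every other assignment is strictly worse.
Meridian's own top band is Band G ($921M), but forcing Meridian→Band G and reassigning the rest optimally gives only $3302M — worse by 381.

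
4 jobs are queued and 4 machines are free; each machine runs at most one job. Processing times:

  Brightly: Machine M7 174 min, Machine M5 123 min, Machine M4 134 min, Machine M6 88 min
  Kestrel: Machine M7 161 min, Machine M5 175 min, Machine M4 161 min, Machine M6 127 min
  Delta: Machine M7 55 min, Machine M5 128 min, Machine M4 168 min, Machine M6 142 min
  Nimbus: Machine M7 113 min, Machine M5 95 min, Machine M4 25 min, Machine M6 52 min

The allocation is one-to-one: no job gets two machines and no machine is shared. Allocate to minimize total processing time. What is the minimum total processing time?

Min total: 330 min

Optimal: Brightly→Machine M5 (123 min), Kestrel→Machine M6 (127 min), Delta→Machine M7 (55 min), Nimbus→Machine M4 (25 min) — total 123+127+55+25 = 330 min.
Column-greedy (each machine in turn goes to its cheapest remaining job) gives 411 min, worse by 81.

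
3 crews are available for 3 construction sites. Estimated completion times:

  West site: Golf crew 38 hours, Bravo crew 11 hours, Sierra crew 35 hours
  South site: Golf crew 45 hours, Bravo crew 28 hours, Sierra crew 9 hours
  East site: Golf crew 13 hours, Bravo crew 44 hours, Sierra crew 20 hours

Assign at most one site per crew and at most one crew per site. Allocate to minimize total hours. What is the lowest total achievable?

Min total: 33 hours

Optimal: Golf crew→East site (13 hours), Bravo crew→West site (11 hours), Sierra crew→South site (9 hours) — total 13+11+9 = 33 hours.
Next-best assignment: Golf crew→South site, Bravo crew→West site, Sierra crew→East site = 76 hours.
Swapping Golf crew↔Sierra crew (Golf crew→South site 45 hours, Sierra crew→East site 20 hours) adds 43.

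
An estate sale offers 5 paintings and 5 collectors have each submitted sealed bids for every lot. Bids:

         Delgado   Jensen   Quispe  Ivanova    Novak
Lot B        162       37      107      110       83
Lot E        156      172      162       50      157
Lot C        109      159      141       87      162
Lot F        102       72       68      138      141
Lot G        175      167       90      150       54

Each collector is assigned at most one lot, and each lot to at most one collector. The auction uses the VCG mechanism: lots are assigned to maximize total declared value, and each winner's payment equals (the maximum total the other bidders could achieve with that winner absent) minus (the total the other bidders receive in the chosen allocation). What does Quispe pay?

Quispe pays $18.

Efficient allocation: Delgado→Lot B ($162), Jensen→Lot G ($167), Quispe→Lot E ($162), Ivanova→Lot F ($138), Novak→Lot C ($162); total welfare W = $791.
Quispe receives Lot E at value $162, so the others get W − 162 = $629.
Without Quispe: best allocation of the remaining 4 bidders over all 5 lots is Delgado→Lot G ($175), Jensen→Lot E ($172), Ivanova→Lot F ($138), Novak→Lot C ($162), total $647.
VCG payment = (others' best without Quispe) − (others' welfare with Quispe) = 647 − 629 = $18.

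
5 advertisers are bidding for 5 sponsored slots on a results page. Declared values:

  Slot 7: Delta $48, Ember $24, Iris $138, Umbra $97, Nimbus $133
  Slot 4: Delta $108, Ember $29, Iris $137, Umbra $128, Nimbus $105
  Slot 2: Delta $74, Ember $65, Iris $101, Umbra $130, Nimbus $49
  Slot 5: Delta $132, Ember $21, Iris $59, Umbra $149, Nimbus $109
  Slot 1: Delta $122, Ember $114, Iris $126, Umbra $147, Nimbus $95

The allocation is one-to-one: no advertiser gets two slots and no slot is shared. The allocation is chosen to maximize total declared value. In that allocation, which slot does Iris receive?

Iris receives Slot 4.

Optimal: Delta→Slot 5 ($132), Ember→Slot 1 ($114), Iris→Slot 4 ($137), Umbra→Slot 2 ($130), Nimbus→Slot 7 ($133) — total 132+114+137+130+133 = $646.
Column-greedy (each slot in turn goes to its best remaining advertiser) gives $563, worse by 83.
Next-best assignment: Delta→Slot 5, Ember→Slot 1, Iris→Slot 7, Umbra→Slot 2, Nimbus→Slot 4 = $619.
Swapping Umbra↔Nimbus (Umbra→Slot 7 $97, Nimbus→Slot 2 $49) loses 117.
Iris's own top slot is Slot 7 ($138), but forcing Iris→Slot 7 and reassigning the rest optimally gives only $619 — worse by 27.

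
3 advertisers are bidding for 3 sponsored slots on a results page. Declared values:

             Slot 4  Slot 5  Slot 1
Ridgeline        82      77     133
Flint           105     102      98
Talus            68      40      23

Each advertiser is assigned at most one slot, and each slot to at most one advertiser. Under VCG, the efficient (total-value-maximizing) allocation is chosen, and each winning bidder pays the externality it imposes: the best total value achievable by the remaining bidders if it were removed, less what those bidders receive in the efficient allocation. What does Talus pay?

Talus pays $3.

Efficient allocation: Ridgeline→Slot 1 ($133), Flint→Slot 5 ($102), Talus→Slot 4 ($68); total welfare W = $303.
Talus receives Slot 4 at value $68, so the others get W − 68 = $235.
Without Talus: best allocation of the remaining 2 bidders over all 3 slots is Ridgeline→Slot 1 ($133), Flint→Slot 4 ($105), total $238.
VCG payment = (others' best without Talus) − (others' welfare with Talus) = 238 − 235 = $3.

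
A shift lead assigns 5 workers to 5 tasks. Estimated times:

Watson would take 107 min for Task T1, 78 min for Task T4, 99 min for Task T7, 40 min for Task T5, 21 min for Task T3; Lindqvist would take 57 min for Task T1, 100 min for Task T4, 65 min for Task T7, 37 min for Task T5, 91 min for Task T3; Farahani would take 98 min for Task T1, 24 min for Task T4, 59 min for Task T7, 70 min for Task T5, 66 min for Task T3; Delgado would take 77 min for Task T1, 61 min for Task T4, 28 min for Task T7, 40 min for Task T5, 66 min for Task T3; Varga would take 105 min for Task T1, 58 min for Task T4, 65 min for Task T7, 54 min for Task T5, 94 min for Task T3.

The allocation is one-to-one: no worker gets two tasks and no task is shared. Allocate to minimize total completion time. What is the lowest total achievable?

This is the linear assignment problem.
Optimal: Watson→Task T3 (21 min), Lindqvist→Task T1 (57 min), Farahani→Task T4 (24 min), Delgado→Task T7 (28 min), Varga→Task T5 (54 min) — total 21+57+24+28+54 = 184 min.
Column-greedy (each task in turn goes to its cheapest remaining worker) gives 243 min, worse by 59.
Next-best assignment: Watson→Task T3, Lindqvist→Task T1, Farahani→Task T4, Delgado→Task T5, Varga→Task T7 = 207 min.
Every other assignment is strictly worse.

Minimum total: 184 min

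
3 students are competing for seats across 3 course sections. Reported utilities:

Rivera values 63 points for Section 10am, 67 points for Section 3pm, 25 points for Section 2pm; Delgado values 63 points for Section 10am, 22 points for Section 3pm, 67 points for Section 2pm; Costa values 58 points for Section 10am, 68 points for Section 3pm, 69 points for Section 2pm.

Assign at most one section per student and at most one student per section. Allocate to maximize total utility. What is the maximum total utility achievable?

Max total: 199 points

Optimal: Rivera→Section 3pm (67 points), Delgado→Section 10am (63 points), Costa→Section 2pm (69 points) — total 67+63+69 = 199 points.
Row-greedy (each student in turn takes its best remaining section) gives 192 points, worse by 7.
Swapping Rivera↔Delgado (Rivera→Section 10am 63 points, Delgado→Section 3pm 22 points) loses 45.
No other one-to-one assignment exceeds 199 points.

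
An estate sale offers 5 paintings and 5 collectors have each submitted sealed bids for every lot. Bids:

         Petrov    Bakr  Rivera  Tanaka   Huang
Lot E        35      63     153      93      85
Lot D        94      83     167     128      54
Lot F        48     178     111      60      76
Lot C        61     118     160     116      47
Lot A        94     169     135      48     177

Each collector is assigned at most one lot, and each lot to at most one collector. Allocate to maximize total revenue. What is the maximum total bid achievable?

Optimal: Petrov→Lot D ($94), Bakr→Lot F ($178), Rivera→Lot E ($153), Tanaka→Lot C ($116), Huang→Lot A ($177) — total 94+178+153+116+177 = $718.
Column-greedy (each lot in turn goes to its best remaining collector) gives $697, worse by 21.
Next-best assignment: Petrov→Lot D, Bakr→Lot F, Rivera→Lot C, Tanaka→Lot E, Huang→Lot A = $702.
No other one-to-one assignment exceeds $718.

Maximum total: $718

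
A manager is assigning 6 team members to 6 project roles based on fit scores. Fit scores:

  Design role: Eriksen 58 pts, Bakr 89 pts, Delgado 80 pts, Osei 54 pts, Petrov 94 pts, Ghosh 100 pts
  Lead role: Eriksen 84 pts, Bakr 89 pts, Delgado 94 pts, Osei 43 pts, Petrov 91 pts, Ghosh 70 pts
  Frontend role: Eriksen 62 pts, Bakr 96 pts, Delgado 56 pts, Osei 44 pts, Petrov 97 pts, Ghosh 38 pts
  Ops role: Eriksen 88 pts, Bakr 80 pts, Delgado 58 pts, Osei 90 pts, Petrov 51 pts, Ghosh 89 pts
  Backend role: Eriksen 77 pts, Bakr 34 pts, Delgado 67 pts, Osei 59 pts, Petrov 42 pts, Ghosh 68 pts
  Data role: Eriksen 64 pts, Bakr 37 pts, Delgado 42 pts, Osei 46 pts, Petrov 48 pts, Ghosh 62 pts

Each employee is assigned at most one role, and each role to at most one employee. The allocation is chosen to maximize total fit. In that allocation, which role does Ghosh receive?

Ghosh receives Data role.

Optimal: Eriksen→Backend role (77 pts), Bakr→Frontend role (96 pts), Delgado→Lead role (94 pts), Osei→Ops role (90 pts), Petrov→Design role (94 pts), Ghosh→Data role (62 pts) — total 77+96+94+90+94+62 = 513 pts.
Column-greedy (each role in turn goes to its best remaining employee) gives 495 pts, worse by 18.
Next-best assignment: Eriksen→Backend role, Bakr→Design role, Delgado→Lead role, Osei→Ops role, Petrov→Frontend role, Ghosh→Data role = 509 pts.
Swapping Eriksen↔Delgado (Eriksen→Lead role 84 pts, Delgado→Backend role 67 pts) loses 20.
Ghosh's own top role is Design role (100 pts), but forcing Ghosh→Design role and reassigning the rest optimally gives only 508 pts — worse by 5.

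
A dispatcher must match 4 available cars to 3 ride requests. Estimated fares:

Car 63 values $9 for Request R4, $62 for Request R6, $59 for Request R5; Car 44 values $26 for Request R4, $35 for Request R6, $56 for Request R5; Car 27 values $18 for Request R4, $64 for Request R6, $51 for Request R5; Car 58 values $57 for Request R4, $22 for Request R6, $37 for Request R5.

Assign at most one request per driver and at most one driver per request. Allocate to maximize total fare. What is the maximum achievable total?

Maximum total: $180

Optimal: Car 58→Request R4 ($57), Car 27→Request R6 ($64), Car 63→Request R5 ($59) — total 57+64+59 = $180.
Row-greedy (each driver in turn takes its best remaining request) gives $136, worse by 44.
Swapping Car 58↔Car 27 (Car 58→Request R6 $22, Car 27→Request R4 $18) loses 81.
Checked against all permutations: $180 is optimal.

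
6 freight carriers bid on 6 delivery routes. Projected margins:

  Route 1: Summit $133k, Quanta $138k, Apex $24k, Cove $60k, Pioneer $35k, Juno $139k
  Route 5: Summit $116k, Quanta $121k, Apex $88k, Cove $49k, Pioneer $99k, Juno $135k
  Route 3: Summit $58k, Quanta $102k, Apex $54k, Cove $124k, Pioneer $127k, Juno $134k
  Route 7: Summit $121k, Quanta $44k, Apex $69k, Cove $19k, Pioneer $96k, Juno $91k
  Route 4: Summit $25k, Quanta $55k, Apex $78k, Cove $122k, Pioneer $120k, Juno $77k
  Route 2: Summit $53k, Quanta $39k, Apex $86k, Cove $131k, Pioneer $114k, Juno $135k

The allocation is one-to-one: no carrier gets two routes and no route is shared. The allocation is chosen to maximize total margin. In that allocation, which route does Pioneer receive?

Optimal: Summit→Route 7 ($121k), Quanta→Route 1 ($138k), Apex→Route 5 ($88k), Cove→Route 2 ($131k), Pioneer→Route 4 ($120k), Juno→Route 3 ($134k) — total 121+138+88+131+120+134 = $732k.
Column-greedy (each route in turn goes to its best remaining carrier) gives $716k, worse by 16.
Every other assignment is strictly worse.
Pioneer's own top route is Route 3 ($127k), but forcing Pioneer→Route 3 and reassigning the rest optimally gives only $731k — worse by 1.

Pioneer receives Route 4.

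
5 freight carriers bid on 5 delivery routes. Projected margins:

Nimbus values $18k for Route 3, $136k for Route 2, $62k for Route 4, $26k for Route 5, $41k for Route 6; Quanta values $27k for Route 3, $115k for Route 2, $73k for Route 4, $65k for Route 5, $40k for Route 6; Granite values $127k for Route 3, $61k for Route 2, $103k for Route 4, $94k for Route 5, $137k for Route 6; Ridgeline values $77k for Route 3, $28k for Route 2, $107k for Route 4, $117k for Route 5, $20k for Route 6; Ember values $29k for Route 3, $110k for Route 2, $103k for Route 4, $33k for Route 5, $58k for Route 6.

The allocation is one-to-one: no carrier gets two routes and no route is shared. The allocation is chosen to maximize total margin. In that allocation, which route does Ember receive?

Optimal: Nimbus→Route 2 ($136k), Quanta→Route 6 ($40k), Granite→Route 3 ($127k), Ridgeline→Route 5 ($117k), Ember→Route 4 ($103k) — total 136+40+127+117+103 = $523k.
Row-greedy (each carrier in turn takes its best remaining route) gives $492k, worse by 31.
Next-best assignment: Nimbus→Route 2, Quanta→Route 3, Granite→Route 6, Ridgeline→Route 5, Ember→Route 4 = $520k.
Ember's own top route is Route 2 ($110k), but forcing Ember→Route 2 and reassigning the rest optimally gives only $468k — worse by 55.

Ember receives Route 4.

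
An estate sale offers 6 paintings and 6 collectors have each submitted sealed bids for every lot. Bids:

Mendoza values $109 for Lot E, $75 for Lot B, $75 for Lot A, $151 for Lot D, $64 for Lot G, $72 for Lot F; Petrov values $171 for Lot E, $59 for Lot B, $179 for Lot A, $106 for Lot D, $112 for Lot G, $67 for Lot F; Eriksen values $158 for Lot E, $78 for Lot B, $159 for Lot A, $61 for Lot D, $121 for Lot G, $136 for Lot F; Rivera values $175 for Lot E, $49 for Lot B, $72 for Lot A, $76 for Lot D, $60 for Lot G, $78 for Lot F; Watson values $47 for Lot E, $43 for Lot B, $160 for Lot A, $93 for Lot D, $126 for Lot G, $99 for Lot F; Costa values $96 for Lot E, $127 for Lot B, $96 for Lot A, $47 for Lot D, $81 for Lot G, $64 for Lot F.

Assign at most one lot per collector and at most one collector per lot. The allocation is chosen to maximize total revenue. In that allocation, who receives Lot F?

Eriksen receives Lot F.

Optimal: Mendoza→Lot D ($151), Petrov→Lot A ($179), Eriksen→Lot F ($136), Rivera→Lot E ($175), Watson→Lot G ($126), Costa→Lot B ($127) — total 151+179+136+175+126+127 = $894.
Row-greedy (each collector in turn takes its best remaining lot) gives $819, worse by 75.
Every other assignment is strictly worse.
Eriksen's own top lot is Lot A ($159), but forcing Eriksen→Lot A and reassigning the rest optimally gives only $823 — worse by 71.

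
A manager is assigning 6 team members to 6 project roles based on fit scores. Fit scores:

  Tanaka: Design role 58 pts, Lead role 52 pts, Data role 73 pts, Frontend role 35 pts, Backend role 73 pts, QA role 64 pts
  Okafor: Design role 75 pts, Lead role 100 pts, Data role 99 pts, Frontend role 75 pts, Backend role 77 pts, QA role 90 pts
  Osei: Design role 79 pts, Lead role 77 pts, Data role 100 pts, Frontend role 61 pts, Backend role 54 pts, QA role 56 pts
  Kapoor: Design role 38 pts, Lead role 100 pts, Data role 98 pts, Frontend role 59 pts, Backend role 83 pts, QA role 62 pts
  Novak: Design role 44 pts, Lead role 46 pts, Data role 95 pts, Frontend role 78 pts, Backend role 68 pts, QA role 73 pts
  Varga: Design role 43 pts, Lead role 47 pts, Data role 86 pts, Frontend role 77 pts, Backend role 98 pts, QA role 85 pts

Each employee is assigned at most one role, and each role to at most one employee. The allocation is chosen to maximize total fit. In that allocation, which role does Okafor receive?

Treat this as an assignment problem: match each employee to one role.
Optimal: Tanaka→Design role (58 pts), Okafor→QA role (90 pts), Osei→Data role (100 pts), Kapoor→Lead role (100 pts), Novak→Frontend role (78 pts), Varga→Backend role (98 pts) — total 58+90+100+100+78+98 = 524 pts.
Swapping Osei↔Novak (Osei→Frontend role 61 pts, Novak→Data role 95 pts) loses 22.
Okafor's own top role is Lead role (100 pts), but forcing Okafor→Lead role and reassigning the rest optimally gives only 517 pts — worse by 7.

Okafor receives QA role.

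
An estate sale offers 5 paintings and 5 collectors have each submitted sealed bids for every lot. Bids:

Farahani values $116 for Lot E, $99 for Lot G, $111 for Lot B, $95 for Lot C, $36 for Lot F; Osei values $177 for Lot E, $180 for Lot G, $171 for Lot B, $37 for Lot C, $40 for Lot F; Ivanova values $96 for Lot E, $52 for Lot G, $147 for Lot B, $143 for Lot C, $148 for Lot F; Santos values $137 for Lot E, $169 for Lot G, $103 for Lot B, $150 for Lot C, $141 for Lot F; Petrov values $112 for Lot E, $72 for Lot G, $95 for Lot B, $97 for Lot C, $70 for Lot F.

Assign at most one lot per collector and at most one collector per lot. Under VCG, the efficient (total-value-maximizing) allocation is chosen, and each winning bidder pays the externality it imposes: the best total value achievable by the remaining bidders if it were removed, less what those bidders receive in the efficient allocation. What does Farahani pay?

Farahani pays $9.

Efficient allocation: Farahani→Lot B ($111), Osei→Lot E ($177), Ivanova→Lot F ($148), Santos→Lot G ($169), Petrov→Lot C ($97); total welfare W = $702.
Farahani receives Lot B at value $111, so the others get W − 111 = $591.
Without Farahani: best allocation of the remaining 4 bidders over all 5 lots is Osei→Lot B ($171), Ivanova→Lot F ($148), Santos→Lot G ($169), Petrov→Lot E ($112), total $600.
VCG payment = (others' best without Farahani) − (others' welfare with Farahani) = 600 − 591 = $9.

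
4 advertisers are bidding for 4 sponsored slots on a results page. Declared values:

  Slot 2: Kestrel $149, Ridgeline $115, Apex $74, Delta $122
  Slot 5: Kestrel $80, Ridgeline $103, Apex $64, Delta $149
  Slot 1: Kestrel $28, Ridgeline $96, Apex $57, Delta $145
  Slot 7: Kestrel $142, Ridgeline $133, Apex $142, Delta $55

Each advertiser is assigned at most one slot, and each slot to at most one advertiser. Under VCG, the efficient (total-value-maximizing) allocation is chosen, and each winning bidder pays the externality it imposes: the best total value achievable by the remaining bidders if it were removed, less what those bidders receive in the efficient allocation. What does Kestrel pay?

Efficient allocation: Kestrel→Slot 2 ($149), Ridgeline→Slot 5 ($103), Apex→Slot 7 ($142), Delta→Slot 1 ($145); total welfare W = $539.
Kestrel receives Slot 2 at value $149, so the others get W − 149 = $390.
Without Kestrel: best allocation of the remaining 3 bidders over all 4 slots is Ridgeline→Slot 2 ($115), Apex→Slot 7 ($142), Delta→Slot 5 ($149), total $406.
VCG payment = (others' best without Kestrel) − (others' welfare with Kestrel) = 406 − 390 = $16.

Kestrel pays $16.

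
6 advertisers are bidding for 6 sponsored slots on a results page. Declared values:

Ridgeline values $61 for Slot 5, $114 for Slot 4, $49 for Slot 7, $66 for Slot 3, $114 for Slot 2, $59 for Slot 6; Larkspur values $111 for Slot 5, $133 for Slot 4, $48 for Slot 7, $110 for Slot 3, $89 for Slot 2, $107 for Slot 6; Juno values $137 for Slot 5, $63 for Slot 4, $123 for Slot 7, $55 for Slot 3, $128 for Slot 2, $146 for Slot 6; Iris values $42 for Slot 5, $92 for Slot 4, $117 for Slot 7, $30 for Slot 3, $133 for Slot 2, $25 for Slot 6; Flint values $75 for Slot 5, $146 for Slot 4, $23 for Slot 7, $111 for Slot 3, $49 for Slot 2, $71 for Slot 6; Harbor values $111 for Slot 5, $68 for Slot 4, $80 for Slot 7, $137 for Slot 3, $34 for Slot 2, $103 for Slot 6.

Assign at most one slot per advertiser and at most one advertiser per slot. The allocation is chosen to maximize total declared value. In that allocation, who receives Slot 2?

Ridgeline receives Slot 2.

Optimal: Ridgeline→Slot 2 ($114), Larkspur→Slot 5 ($111), Juno→Slot 6 ($146), Iris→Slot 7 ($117), Flint→Slot 4 ($146), Harbor→Slot 3 ($137) — total 114+111+146+117+146+137 = $771.
Next-best assignment: Ridgeline→Slot 2, Larkspur→Slot 6, Juno→Slot 5, Iris→Slot 7, Flint→Slot 4, Harbor→Slot 3 = $758.
Swapping Harbor↔Flint (Harbor→Slot 4 $68, Flint→Slot 3 $111) loses 104.
Checked against all permutations: $771 is optimal.
Ridgeline's own top slot is Slot 4 ($114), but forcing Ridgeline→Slot 4 and reassigning the rest optimally gives only $699 — worse by 72.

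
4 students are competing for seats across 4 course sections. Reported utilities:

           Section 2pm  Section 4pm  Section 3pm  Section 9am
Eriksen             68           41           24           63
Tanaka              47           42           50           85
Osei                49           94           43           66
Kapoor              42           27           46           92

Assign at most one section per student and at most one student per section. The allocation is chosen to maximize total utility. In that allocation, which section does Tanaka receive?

Optimal: Eriksen→Section 2pm (68 points), Tanaka→Section 3pm (50 points), Osei→Section 4pm (94 points), Kapoor→Section 9am (92 points) — total 68+50+94+92 = 304 points.
Row-greedy (each student in turn takes its best remaining section) gives 293 points, worse by 11.
Next-best assignment: Eriksen→Section 2pm, Tanaka→Section 9am, Osei→Section 4pm, Kapoor→Section 3pm = 293 points.
Swapping Osei↔Tanaka (Osei→Section 3pm 43 points, Tanaka→Section 4pm 42 points) loses 59.
Checked against all permutations: 304 points is optimal.
Tanaka's own top section is Section 9am (85 points), but forcing Tanaka→Section 9am and reassigning the rest optimally gives only 293 points — worse by 11.

Tanaka receives Section 3pm.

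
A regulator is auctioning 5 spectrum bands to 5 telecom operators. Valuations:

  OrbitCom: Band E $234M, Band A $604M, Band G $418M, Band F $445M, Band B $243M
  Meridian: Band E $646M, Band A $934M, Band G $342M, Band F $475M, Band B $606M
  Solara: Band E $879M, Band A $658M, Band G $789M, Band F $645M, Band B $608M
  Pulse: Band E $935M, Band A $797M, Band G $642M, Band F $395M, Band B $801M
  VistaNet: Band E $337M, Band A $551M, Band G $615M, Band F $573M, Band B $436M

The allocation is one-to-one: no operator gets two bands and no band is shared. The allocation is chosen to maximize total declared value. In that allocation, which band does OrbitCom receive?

OrbitCom receives Band F.

Optimal: OrbitCom→Band F ($445M), Meridian→Band A ($934M), Solara→Band E ($879M), Pulse→Band B ($801M), VistaNet→Band G ($615M) — total 445+934+879+801+615 = $3674M.
Row-greedy (each operator in turn takes its best remaining band) gives $3413M, worse by 261.
Every other assignment is strictly worse.
OrbitCom's own top band is Band A ($604M), but forcing OrbitCom→Band A and reassigning the rest optimally gives only $3507M — worse by 167.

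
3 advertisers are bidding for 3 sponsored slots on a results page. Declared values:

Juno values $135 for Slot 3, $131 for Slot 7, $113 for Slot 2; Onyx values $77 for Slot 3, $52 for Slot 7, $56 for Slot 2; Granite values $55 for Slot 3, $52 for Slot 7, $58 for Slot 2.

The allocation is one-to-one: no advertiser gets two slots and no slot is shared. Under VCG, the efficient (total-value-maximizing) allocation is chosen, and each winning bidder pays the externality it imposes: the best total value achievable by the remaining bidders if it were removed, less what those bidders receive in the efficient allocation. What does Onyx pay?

Efficient allocation: Juno→Slot 7 ($131), Onyx→Slot 3 ($77), Granite→Slot 2 ($58); total welfare W = $266.
Onyx receives Slot 3 at value $77, so the others get W − 77 = $189.
Without Onyx: best allocation of the remaining 2 bidders over all 3 slots is Juno→Slot 3 ($135), Granite→Slot 2 ($58), total $193.
VCG payment = (others' best without Onyx) − (others' welfare with Onyx) = 193 − 189 = $4.

Onyx pays $4.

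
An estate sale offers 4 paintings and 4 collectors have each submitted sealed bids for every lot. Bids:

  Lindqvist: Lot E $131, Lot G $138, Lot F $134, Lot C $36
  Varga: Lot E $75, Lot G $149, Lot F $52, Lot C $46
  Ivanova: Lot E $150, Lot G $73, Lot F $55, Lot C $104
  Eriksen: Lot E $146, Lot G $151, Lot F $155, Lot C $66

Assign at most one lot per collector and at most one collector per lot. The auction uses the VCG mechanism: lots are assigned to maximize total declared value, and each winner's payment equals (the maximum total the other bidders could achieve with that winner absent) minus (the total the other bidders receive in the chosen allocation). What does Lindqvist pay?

Lindqvist pays $46.

Efficient allocation: Lindqvist→Lot E ($131), Varga→Lot G ($149), Ivanova→Lot C ($104), Eriksen→Lot F ($155); total welfare W = $539.
Lindqvist receives Lot E at value $131, so the others get W − 131 = $408.
Without Lindqvist: best allocation of the remaining 3 bidders over all 4 lots is Varga→Lot G ($149), Ivanova→Lot E ($150), Eriksen→Lot F ($155), total $454.
VCG payment = (others' best without Lindqvist) − (others' welfare with Lindqvist) = 454 − 408 = $46.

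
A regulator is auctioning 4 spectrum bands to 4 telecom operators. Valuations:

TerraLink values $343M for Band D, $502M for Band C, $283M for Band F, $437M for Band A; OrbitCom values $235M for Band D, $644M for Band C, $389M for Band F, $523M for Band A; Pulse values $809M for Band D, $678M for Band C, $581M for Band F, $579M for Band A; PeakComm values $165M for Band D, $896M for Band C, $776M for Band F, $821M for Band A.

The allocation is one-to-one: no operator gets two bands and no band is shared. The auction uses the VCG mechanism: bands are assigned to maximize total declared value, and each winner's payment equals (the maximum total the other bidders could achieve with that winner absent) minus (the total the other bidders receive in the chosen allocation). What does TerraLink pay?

Efficient allocation: TerraLink→Band A ($437M), OrbitCom→Band C ($644M), Pulse→Band D ($809M), PeakComm→Band F ($776M); total welfare W = $2666M.
TerraLink receives Band A at value $437M, so the others get W − 437 = $2229M.
Without TerraLink: best allocation of the remaining 3 bidders over all 4 bands is OrbitCom→Band C ($644M), Pulse→Band D ($809M), PeakComm→Band A ($821M), total $2274M.
VCG payment = (others' best without TerraLink) − (others' welfare with TerraLink) = 2274 − 2229 = $45M.

TerraLink pays $45M.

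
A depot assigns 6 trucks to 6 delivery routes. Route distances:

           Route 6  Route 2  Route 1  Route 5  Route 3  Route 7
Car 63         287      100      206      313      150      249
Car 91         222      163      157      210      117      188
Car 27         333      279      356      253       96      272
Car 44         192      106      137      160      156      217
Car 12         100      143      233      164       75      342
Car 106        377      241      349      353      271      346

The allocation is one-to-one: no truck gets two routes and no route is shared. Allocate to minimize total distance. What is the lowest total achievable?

Min total: 959 km

This is the linear assignment problem.
Optimal: Car 63→Route 2 (100 km), Car 91→Route 1 (157 km), Car 27→Route 3 (96 km), Car 44→Route 5 (160 km), Car 12→Route 6 (100 km), Car 106→Route 7 (346 km) — total 100+157+96+160+100+346 = 959 km.
Column-greedy (each route in turn goes to its cheapest remaining truck) gives 989 km, worse by 30.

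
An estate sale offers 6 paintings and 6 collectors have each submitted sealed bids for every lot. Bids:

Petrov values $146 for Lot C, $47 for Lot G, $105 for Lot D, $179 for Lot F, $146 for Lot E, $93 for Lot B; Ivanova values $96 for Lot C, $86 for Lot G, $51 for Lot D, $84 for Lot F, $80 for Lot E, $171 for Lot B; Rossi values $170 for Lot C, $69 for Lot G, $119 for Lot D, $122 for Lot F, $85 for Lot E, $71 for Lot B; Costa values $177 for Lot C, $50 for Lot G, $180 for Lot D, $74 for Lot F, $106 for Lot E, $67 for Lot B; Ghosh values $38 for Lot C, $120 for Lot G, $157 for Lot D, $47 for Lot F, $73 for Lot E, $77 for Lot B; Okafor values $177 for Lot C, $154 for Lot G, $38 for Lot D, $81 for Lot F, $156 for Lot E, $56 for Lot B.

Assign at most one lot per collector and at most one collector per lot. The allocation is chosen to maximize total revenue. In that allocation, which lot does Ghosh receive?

Ghosh receives Lot G.

Optimal: Petrov→Lot F ($179), Ivanova→Lot B ($171), Rossi→Lot C ($170), Costa→Lot D ($180), Ghosh→Lot G ($120), Okafor→Lot E ($156) — total 179+171+170+180+120+156 = $976.
Column-greedy (each lot in turn goes to its best remaining collector) gives $923, worse by 53.
Swapping Ivanova↔Okafor (Ivanova→Lot E $80, Okafor→Lot B $56) loses 191.
Ghosh's own top lot is Lot D ($157), but forcing Ghosh→Lot D and reassigning the rest optimally gives only $937 — worse by 39.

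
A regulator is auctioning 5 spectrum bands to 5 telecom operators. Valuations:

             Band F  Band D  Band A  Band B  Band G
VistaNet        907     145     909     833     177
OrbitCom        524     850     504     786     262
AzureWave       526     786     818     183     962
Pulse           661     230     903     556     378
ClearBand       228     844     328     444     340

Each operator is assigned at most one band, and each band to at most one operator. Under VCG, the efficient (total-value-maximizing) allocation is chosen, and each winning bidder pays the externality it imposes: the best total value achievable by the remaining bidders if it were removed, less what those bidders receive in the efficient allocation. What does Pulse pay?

Efficient allocation: VistaNet→Band F ($907M), OrbitCom→Band B ($786M), AzureWave→Band G ($962M), Pulse→Band A ($903M), ClearBand→Band D ($844M); total welfare W = $4402M.
Pulse receives Band A at value $903M, so the others get W − 903 = $3499M.
Without Pulse: best allocation of the remaining 4 bidders over all 5 bands is VistaNet→Band A ($909M), OrbitCom→Band B ($786M), AzureWave→Band G ($962M), ClearBand→Band D ($844M), total $3501M.
VCG payment = (others' best without Pulse) − (others' welfare with Pulse) = 3501 − 3499 = $2M.

Pulse pays $2M.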